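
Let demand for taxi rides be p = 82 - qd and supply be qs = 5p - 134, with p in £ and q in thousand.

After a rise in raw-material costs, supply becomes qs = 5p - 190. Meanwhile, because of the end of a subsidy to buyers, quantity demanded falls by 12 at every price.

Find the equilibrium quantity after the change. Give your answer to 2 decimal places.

Original equilibrium: 82 - p = 5p - 134 gives 216 = 6p, so p = 36 and q = 46.
The new curves are qd = 70 - p (demand) and qs = 5p - 190 (supply).
Setting them equal: 70 - p = 5p - 190 → 260 = 6p, so p = 130/3 ≈ 43.3333 and q = 80/3 ≈ 26.6667.

26.67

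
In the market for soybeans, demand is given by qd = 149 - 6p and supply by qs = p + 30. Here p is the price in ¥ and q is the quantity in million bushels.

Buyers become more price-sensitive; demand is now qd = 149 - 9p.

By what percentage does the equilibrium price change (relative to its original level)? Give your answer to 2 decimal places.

Before the shock: 149 - 6p = p + 30 ⇒ 119 = 7p ⇒ p = 17, q = 47.
The shock moves the curves to qd = 149 - 9p and qs = p + 30.
Clearing the new market: 149 - 9p = p + 30, so p = 11.9 and q = 41.9.
%Δp = (11.9 − 17) / 17 × 100 = -30.00%.

-30.00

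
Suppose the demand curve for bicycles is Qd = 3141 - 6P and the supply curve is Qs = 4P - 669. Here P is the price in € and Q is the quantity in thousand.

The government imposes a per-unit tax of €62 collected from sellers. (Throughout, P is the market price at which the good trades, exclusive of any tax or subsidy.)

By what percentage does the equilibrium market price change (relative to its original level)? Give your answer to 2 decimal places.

Initially, 3141 - 6P = 4P - 669, so 3810 = 10P and P = 381, Q = 855.
Since sellers keep the price net of the tax, the effective supply curve becomes Qs = 4P - 917.
Clearing the new market: 3141 - 6P = 4P - 917, so P = 405.8 and Q = 706.2.
%ΔP = (405.8 − 381) / 381 × 100 = +6.51%.

+6.51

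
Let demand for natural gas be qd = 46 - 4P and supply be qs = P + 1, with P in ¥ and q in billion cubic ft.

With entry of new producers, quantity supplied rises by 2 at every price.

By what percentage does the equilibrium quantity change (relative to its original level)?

+16

Initially, 46 - 4P = P + 1, so 45 = 5P and P = 9, q = 10.
The shock moves the curves to qd = 46 - 4P and qs = P + 3.
Clearing the new market: 46 - 4P = P + 3, so P = 8.6 and q = 11.6.
%Δq = (11.6 − 10) / 10 × 100 = +16%.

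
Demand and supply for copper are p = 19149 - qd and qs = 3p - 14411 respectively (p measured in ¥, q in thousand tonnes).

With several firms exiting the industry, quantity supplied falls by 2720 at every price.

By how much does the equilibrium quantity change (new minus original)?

Initially, 19149 - p = 3p - 14411, so 33560 = 4p and p = 8390, q = 10759.
After the shift, demand is qd = 19149 - p and supply is qs = 3p - 17131.
Clearing the new market: 19149 - p = 3p - 17131, so p = 9070 and q = 10079.
Δq = 10079 − 10759 = -680.

-680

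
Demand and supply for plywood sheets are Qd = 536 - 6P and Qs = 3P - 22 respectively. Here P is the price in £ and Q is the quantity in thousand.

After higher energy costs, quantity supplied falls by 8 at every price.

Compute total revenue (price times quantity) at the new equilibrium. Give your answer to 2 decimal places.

Solve the original market: 536 - 6P = 3P - 22, hence P = 62 and Q = 164.
With the change applied: demand Qd = 536 - 6P, supply Qs = 3P - 30.
Clearing the new market: 536 - 6P = 3P - 30, so P = 566/9 ≈ 62.8889 and Q = 476/3 ≈ 158.6667.
New expenditure = 62.8889 × 158.6667 = 9978.37.

9978.37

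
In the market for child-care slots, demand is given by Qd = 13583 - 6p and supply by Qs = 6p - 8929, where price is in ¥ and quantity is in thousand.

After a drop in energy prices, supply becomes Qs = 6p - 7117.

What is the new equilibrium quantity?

3233

Original equilibrium: 13583 - 6p = 6p - 8929 gives 22512 = 12p, so p = 1876 and Q = 2327.
After the shift, demand is Qd = 13583 - 6p and supply is Qs = 6p - 7117.
Equate the new curves: 13583 - 6p = 6p - 7117, giving 20700 = 12p, p = 1725, Q = 3233.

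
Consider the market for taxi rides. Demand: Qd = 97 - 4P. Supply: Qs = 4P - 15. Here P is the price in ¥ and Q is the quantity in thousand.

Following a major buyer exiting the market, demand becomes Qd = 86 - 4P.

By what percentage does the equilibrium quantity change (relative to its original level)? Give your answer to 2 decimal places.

-13.41

Solve the original market: 97 - 4P = 4P - 15, hence P = 14 and Q = 41.
The new curves are Qd = 86 - 4P (demand) and Qs = 4P - 15 (supply).
Equate the new curves: 86 - 4P = 4P - 15, giving 101 = 8P, P = 12.625, Q = 35.5.
%ΔQ = (35.5 − 41) / 41 × 100 = -13.41%.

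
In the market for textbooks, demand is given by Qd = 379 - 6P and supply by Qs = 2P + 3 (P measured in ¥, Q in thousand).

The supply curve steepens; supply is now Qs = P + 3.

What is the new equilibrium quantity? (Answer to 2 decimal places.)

56.71

Solve the original market: 379 - 6P = 2P + 3, hence P = 47 and Q = 97.
With the change applied: demand Qd = 379 - 6P, supply Qs = P + 3.
New equilibrium: 379 - 6P = P + 3 ⇒ 376 = 7P ⇒ P = 376/7 ≈ 53.7143, Q = 397/7 ≈ 56.7143.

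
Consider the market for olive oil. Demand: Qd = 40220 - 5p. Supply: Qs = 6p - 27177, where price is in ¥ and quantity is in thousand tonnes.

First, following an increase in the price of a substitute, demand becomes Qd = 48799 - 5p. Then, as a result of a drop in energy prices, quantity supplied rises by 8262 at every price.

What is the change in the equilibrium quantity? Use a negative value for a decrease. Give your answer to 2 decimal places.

Original equilibrium: 40220 - 5p = 6p - 27177 gives 67397 = 11p, so p = 6127 and Q = 9585.
After the shift, demand is Qd = 48799 - 5p and supply is Qs = 6p - 18915.
New equilibrium: 48799 - 5p = 6p - 18915 ⇒ 67714 = 11p ⇒ p = 67714/11 ≈ 6155.8182, Q = 198219/11 ≈ 18019.9091.
ΔQ = 18019.9091 − 9585 = +8434.91.

+8434.91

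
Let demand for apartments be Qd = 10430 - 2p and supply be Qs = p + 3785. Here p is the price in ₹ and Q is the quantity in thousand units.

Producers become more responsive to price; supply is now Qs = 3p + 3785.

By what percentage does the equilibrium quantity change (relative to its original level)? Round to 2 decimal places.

Initially, 10430 - 2p = p + 3785, so 6645 = 3p and p = 2215, Q = 6000.
After the shift, demand is Qd = 10430 - 2p and supply is Qs = 3p + 3785.
Setting them equal: 10430 - 2p = 3p + 3785 → 6645 = 5p, so p = 1329 and Q = 7772.
%ΔQ = (7772 − 6000) / 6000 × 100 = +29.53%.

+29.53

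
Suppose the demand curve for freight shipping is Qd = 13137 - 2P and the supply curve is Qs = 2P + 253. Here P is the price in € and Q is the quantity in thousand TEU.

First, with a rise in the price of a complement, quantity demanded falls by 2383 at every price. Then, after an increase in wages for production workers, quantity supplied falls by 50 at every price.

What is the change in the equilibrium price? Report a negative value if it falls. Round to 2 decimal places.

Solve the original market: 13137 - 2P = 2P + 253, hence P = 3221 and Q = 6695.
The shock moves the curves to Qd = 10754 - 2P and Qs = 2P + 203.
Clearing the new market: 10754 - 2P = 2P + 203, so P = 2637.75 and Q = 5478.5.
ΔP = 2637.75 − 3221 = -583.25.

-583.25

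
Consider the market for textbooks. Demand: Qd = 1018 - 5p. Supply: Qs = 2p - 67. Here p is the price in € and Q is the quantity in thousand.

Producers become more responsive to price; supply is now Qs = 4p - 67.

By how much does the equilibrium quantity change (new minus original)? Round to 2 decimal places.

Before the shock: 1018 - 5p = 2p - 67 ⇒ 1085 = 7p ⇒ p = 155, Q = 243.
With the change applied: demand Qd = 1018 - 5p, supply Qs = 4p - 67.
Equate the new curves: 1018 - 5p = 4p - 67, giving 1085 = 9p, p = 1085/9 ≈ 120.5556, Q = 3737/9 ≈ 415.2222.
ΔQ = 415.2222 − 243 = +172.22.

+172.22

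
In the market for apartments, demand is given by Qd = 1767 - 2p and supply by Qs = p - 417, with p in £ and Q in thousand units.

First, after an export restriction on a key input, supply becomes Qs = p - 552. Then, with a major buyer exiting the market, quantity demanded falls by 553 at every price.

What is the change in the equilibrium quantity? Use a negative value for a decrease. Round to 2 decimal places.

Solve the original market: 1767 - 2p = p - 417, hence p = 728 and Q = 311.
After the shift, demand is Qd = 1214 - 2p and supply is Qs = p - 552.
New equilibrium: 1214 - 2p = p - 552 ⇒ 1766 = 3p ⇒ p = 1766/3 ≈ 588.6667, Q = 110/3 ≈ 36.6667.
ΔQ = 36.6667 − 311 = -274.33.

-274.33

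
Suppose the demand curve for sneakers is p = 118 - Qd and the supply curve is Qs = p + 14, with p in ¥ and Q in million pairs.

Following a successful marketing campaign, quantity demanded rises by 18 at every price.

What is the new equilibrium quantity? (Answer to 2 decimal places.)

75.00

Original equilibrium: 118 - p = p + 14 gives 104 = 2p, so p = 52 and Q = 66.
With the change applied: demand Qd = 136 - p, supply Qs = p + 14.
New equilibrium: 136 - p = p + 14 ⇒ 122 = 2p ⇒ p = 61, Q = 75.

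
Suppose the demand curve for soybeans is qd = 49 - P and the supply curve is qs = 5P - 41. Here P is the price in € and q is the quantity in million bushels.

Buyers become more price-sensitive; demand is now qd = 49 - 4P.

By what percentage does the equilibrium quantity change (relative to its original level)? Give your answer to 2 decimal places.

-73.53

Solve the original market: 49 - P = 5P - 41, hence P = 15 and q = 34.
The new curves are qd = 49 - 4P (demand) and qs = 5P - 41 (supply).
Equate the new curves: 49 - 4P = 5P - 41, giving 90 = 9P, P = 10, q = 9.
%Δq = (9 − 34) / 34 × 100 = -73.53%.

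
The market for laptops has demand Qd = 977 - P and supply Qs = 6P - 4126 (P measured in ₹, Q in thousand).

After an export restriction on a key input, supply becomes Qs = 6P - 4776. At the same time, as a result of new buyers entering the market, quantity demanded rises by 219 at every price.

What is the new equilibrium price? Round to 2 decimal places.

Original equilibrium: 977 - P = 6P - 4126 gives 5103 = 7P, so P = 729 and Q = 248.
After the shift, demand is Qd = 1196 - P and supply is Qs = 6P - 4776.
Equate the new curves: 1196 - P = 6P - 4776, giving 5972 = 7P, P = 5972/7 ≈ 853.1429, Q = 2400/7 ≈ 342.8571.

853.14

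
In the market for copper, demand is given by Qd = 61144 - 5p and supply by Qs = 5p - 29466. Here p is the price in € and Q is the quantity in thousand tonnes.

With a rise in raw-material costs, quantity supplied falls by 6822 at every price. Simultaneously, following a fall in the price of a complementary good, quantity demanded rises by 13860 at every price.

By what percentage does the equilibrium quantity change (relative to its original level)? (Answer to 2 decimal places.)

Before the shock: 61144 - 5p = 5p - 29466 ⇒ 90610 = 10p ⇒ p = 9061, Q = 15839.
With the change applied: demand Qd = 75004 - 5p, supply Qs = 5p - 36288.
Setting them equal: 75004 - 5p = 5p - 36288 → 111292 = 10p, so p = 11129.2 and Q = 19358.
%ΔQ = (19358 − 15839) / 15839 × 100 = +22.22%.

+22.22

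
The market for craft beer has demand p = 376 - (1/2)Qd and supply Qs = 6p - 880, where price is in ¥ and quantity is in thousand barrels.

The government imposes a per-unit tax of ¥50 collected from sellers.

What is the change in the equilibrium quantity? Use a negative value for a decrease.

-75

Original equilibrium: 752 - 2p = 6p - 880 gives 1632 = 8p, so p = 204 and Q = 344.
Since sellers keep the price net of the tax, the effective supply curve becomes Qs = 6p - 1180.
Clearing the new market: 752 - 2p = 6p - 1180, so p = 241.5 and Q = 269.
ΔQ = 269 − 344 = -75.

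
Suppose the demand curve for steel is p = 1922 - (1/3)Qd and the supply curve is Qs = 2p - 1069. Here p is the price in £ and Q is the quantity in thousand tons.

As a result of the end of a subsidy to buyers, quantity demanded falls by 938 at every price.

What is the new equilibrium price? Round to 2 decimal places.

Initially, 5766 - 3p = 2p - 1069, so 6835 = 5p and p = 1367, Q = 1665.
With the change applied: demand Qd = 4828 - 3p, supply Qs = 2p - 1069.
Equate the new curves: 4828 - 3p = 2p - 1069, giving 5897 = 5p, p = 1179.4, Q = 1289.8.

1179.40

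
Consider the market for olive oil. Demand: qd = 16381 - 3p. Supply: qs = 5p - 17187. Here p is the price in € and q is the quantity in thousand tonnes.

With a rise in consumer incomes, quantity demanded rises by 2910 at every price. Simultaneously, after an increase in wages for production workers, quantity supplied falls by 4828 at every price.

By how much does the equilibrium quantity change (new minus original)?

+8.25

Solve the original market: 16381 - 3p = 5p - 17187, hence p = 4196 and q = 3793.
After the shift, demand is qd = 19291 - 3p and supply is qs = 5p - 22015.
Equate the new curves: 19291 - 3p = 5p - 22015, giving 41306 = 8p, p = 5163.25, q = 3801.25.
Δq = 3801.25 − 3793 = +8.25.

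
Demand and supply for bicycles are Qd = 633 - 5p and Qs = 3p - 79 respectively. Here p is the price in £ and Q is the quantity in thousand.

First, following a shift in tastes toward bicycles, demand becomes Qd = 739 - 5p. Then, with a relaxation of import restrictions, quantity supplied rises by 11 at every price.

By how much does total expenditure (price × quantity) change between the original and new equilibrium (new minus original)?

+6935.796875

Original equilibrium: 633 - 5p = 3p - 79 gives 712 = 8p, so p = 89 and Q = 188.
The new curves are Qd = 739 - 5p (demand) and Qs = 3p - 68 (supply).
Setting them equal: 739 - 5p = 3p - 68 → 807 = 8p, so p = 100.875 and Q = 234.625.
Expenditure moves from 89×188 = 16732 to 100.875×234.625 = 23667.796875; change = +6935.796875.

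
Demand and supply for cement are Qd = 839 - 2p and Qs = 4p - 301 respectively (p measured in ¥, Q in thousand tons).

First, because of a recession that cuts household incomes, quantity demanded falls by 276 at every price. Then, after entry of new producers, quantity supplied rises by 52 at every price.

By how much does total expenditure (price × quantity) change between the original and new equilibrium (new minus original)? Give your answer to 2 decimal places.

Before the shock: 839 - 2p = 4p - 301 ⇒ 1140 = 6p ⇒ p = 190, Q = 459.
The new curves are Qd = 563 - 2p (demand) and Qs = 4p - 249 (supply).
Clearing the new market: 563 - 2p = 4p - 249, so p = 406/3 ≈ 135.3333 and Q = 877/3 ≈ 292.3333.
Expenditure moves from 190×459 = 87210 to 135.3333×292.3333 = 39562.4444; change = -47647.56.

-47647.56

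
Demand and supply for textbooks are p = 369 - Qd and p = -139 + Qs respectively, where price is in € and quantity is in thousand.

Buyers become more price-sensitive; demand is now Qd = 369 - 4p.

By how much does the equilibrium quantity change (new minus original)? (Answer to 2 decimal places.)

Original equilibrium: 369 - p = p + 139 gives 230 = 2p, so p = 115 and Q = 254.
With the change applied: demand Qd = 369 - 4p, supply Qs = p + 139.
Equate the new curves: 369 - 4p = p + 139, giving 230 = 5p, p = 46, Q = 185.
ΔQ = 185 − 254 = -69.00.

-69.00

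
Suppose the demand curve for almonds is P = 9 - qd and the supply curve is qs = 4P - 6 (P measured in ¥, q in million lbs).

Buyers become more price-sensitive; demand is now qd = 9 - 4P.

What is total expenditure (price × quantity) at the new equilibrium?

2.8125

Solve the original market: 9 - P = 4P - 6, hence P = 3 and q = 6.
The new curves are qd = 9 - 4P (demand) and qs = 4P - 6 (supply).
Equate the new curves: 9 - 4P = 4P - 6, giving 15 = 8P, P = 1.875, q = 1.5.
New expenditure = 1.875 × 1.5 = 2.8125.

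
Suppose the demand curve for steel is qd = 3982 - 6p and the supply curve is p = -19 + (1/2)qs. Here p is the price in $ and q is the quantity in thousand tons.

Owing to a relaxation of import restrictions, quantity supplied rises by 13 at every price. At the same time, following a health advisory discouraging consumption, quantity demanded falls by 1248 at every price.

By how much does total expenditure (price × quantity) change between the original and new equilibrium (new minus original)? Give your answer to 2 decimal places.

Solve the original market: 3982 - 6p = 2p + 38, hence p = 493 and q = 1024.
With the change applied: demand qd = 2734 - 6p, supply qs = 2p + 51.
New equilibrium: 2734 - 6p = 2p + 51 ⇒ 2683 = 8p ⇒ p = 335.375, q = 721.75.
Expenditure moves from 493×1024 = 504832 to 335.375×721.75 = 242056.90625; change = -262775.09.

-262775.09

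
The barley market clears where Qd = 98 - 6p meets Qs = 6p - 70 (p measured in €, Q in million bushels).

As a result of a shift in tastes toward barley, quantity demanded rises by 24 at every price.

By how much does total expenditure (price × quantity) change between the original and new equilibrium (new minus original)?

+220

Original equilibrium: 98 - 6p = 6p - 70 gives 168 = 12p, so p = 14 and Q = 14.
After the shift, demand is Qd = 122 - 6p and supply is Qs = 6p - 70.
Setting them equal: 122 - 6p = 6p - 70 → 192 = 12p, so p = 16 and Q = 26.
Expenditure moves from 14×14 = 196 to 16×26 = 416; change = +220.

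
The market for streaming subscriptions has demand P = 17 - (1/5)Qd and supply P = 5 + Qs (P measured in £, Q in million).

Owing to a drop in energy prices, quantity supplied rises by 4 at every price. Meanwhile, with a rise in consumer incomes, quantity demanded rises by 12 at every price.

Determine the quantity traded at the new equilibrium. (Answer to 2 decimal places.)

15.33

Solve the original market: 85 - 5P = P - 5, hence P = 15 and Q = 10.
With the change applied: demand Qd = 97 - 5P, supply Qs = P - 1.
Equate the new curves: 97 - 5P = P - 1, giving 98 = 6P, P = 49/3 ≈ 16.3333, Q = 46/3 ≈ 15.3333.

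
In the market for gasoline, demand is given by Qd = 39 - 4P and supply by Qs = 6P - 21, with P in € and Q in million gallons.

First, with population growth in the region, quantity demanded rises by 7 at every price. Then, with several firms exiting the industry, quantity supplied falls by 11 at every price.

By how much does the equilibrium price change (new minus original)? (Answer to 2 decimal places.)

Before the shock: 39 - 4P = 6P - 21 ⇒ 60 = 10P ⇒ P = 6, Q = 15.
The new curves are Qd = 46 - 4P (demand) and Qs = 6P - 32 (supply).
Equate the new curves: 46 - 4P = 6P - 32, giving 78 = 10P, P = 7.8, Q = 14.8.
ΔP = 7.8 − 6 = +1.80.

+1.80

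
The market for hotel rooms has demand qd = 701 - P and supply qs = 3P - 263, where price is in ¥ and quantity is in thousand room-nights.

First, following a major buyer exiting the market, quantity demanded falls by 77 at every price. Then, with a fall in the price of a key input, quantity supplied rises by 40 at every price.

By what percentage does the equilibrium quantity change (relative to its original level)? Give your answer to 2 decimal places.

-10.38

Solve the original market: 701 - P = 3P - 263, hence P = 241 and q = 460.
After the shift, demand is qd = 624 - P and supply is qs = 3P - 223.
Setting them equal: 624 - P = 3P - 223 → 847 = 4P, so P = 211.75 and q = 412.25.
%Δq = (412.25 − 460) / 460 × 100 = -10.38%.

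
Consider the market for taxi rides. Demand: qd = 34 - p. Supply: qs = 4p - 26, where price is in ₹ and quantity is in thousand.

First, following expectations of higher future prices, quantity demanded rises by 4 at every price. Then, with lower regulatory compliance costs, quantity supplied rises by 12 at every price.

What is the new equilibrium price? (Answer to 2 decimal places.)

Before the shock: 34 - p = 4p - 26 ⇒ 60 = 5p ⇒ p = 12, q = 22.
The shock moves the curves to qd = 38 - p and qs = 4p - 14.
Equate the new curves: 38 - p = 4p - 14, giving 52 = 5p, p = 10.4, q = 27.6.

10.40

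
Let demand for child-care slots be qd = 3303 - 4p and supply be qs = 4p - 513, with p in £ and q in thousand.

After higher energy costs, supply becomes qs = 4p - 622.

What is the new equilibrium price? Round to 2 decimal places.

Initially, 3303 - 4p = 4p - 513, so 3816 = 8p and p = 477, q = 1395.
The new curves are qd = 3303 - 4p (demand) and qs = 4p - 622 (supply).
Clearing the new market: 3303 - 4p = 4p - 622, so p = 490.625 and q = 1340.5.

490.63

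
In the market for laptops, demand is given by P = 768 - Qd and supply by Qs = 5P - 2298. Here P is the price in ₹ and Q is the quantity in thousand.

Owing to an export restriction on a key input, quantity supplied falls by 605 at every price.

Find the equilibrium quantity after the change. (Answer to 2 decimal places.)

156.17

Before the shock: 768 - P = 5P - 2298 ⇒ 3066 = 6P ⇒ P = 511, Q = 257.
With the change applied: demand Qd = 768 - P, supply Qs = 5P - 2903.
Clearing the new market: 768 - P = 5P - 2903, so P = 3671/6 ≈ 611.8333 and Q = 937/6 ≈ 156.1667.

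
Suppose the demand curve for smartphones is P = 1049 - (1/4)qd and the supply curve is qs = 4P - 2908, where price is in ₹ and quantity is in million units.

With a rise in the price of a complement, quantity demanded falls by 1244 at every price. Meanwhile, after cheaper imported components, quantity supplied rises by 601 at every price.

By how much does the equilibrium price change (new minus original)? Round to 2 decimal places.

Initially, 4196 - 4P = 4P - 2908, so 7104 = 8P and P = 888, q = 644.
The new curves are qd = 2952 - 4P (demand) and qs = 4P - 2307 (supply).
New equilibrium: 2952 - 4P = 4P - 2307 ⇒ 5259 = 8P ⇒ P = 657.375, q = 322.5.
ΔP = 657.375 − 888 = -230.63.

-230.63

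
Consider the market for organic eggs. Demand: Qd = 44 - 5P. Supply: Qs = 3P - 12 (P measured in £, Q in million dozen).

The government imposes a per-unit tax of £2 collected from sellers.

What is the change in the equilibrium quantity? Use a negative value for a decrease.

-3.75

Before the shock: 44 - 5P = 3P - 12 ⇒ 56 = 8P ⇒ P = 7, Q = 9.
Since sellers keep the price net of the tax, the effective supply curve becomes Qs = 3P - 18.
Setting them equal: 44 - 5P = 3P - 18 → 62 = 8P, so P = 7.75 and Q = 5.25.
ΔQ = 5.25 − 9 = -3.75.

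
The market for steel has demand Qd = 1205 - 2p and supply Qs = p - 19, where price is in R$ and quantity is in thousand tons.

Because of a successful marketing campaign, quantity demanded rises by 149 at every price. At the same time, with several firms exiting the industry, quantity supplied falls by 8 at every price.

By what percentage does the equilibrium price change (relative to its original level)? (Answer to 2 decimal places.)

Original equilibrium: 1205 - 2p = p - 19 gives 1224 = 3p, so p = 408 and Q = 389.
After the shift, demand is Qd = 1354 - 2p and supply is Qs = p - 27.
Clearing the new market: 1354 - 2p = p - 27, so p = 1381/3 ≈ 460.3333 and Q = 1300/3 ≈ 433.3333.
%Δp = (460.3333 − 408) / 408 × 100 = +12.83%.

+12.83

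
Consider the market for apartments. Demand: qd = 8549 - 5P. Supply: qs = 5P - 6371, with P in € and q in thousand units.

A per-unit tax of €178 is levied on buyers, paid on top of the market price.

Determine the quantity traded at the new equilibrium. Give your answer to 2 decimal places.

644.00

Before the shock: 8549 - 5P = 5P - 6371 ⇒ 14920 = 10P ⇒ P = 1492, q = 1089.
Since buyers pay the price plus the tax, the effective demand curve becomes qd = 7659 - 5P.
Equate the new curves: 7659 - 5P = 5P - 6371, giving 14030 = 10P, P = 1403, q = 644.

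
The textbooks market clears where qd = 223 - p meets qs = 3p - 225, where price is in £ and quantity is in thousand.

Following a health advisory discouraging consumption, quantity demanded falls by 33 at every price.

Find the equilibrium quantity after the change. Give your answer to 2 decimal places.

Before the shock: 223 - p = 3p - 225 ⇒ 448 = 4p ⇒ p = 112, q = 111.
The shock moves the curves to qd = 190 - p and qs = 3p - 225.
Equate the new curves: 190 - p = 3p - 225, giving 415 = 4p, p = 103.75, q = 86.25.

86.25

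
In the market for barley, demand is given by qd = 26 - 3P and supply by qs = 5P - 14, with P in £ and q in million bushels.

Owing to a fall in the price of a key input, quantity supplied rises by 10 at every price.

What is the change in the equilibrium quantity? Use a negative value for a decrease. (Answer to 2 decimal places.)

Solve the original market: 26 - 3P = 5P - 14, hence P = 5 and q = 11.
After the shift, demand is qd = 26 - 3P and supply is qs = 5P - 4.
Clearing the new market: 26 - 3P = 5P - 4, so P = 3.75 and q = 14.75.
Δq = 14.75 − 11 = +3.75.

+3.75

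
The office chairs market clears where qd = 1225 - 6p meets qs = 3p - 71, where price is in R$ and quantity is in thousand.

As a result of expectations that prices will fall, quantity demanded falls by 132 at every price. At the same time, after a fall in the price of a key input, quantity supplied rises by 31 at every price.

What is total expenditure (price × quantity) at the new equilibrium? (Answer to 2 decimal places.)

Solve the original market: 1225 - 6p = 3p - 71, hence p = 144 and q = 361.
The new curves are qd = 1093 - 6p (demand) and qs = 3p - 40 (supply).
Equate the new curves: 1093 - 6p = 3p - 40, giving 1133 = 9p, p = 1133/9 ≈ 125.8889, q = 1013/3 ≈ 337.6667.
New expenditure = 125.8889 × 337.6667 = 42508.48.

42508.48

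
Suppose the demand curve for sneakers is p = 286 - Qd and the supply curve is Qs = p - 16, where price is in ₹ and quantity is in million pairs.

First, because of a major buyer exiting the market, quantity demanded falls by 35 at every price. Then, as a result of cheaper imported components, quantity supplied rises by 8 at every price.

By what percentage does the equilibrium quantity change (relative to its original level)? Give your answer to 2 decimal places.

-10.00

Initially, 286 - p = p - 16, so 302 = 2p and p = 151, Q = 135.
The shock moves the curves to Qd = 251 - p and Qs = p - 8.
Setting them equal: 251 - p = p - 8 → 259 = 2p, so p = 129.5 and Q = 121.5.
%ΔQ = (121.5 − 135) / 135 × 100 = -10.00%.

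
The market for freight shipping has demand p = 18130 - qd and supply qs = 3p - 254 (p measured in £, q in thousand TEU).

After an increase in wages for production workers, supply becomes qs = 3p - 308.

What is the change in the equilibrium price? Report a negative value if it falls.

Solve the original market: 18130 - p = 3p - 254, hence p = 4596 and q = 13534.
After the shift, demand is qd = 18130 - p and supply is qs = 3p - 308.
Setting them equal: 18130 - p = 3p - 308 → 18438 = 4p, so p = 4609.5 and q = 13520.5.
Δp = 4609.5 − 4596 = +13.5.

+13.5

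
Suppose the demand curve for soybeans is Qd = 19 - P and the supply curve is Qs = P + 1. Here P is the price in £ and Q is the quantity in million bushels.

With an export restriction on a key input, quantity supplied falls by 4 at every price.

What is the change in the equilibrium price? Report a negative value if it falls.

Before the shock: 19 - P = P + 1 ⇒ 18 = 2P ⇒ P = 9, Q = 10.
The new curves are Qd = 19 - P (demand) and Qs = P - 3 (supply).
New equilibrium: 19 - P = P - 3 ⇒ 22 = 2P ⇒ P = 11, Q = 8.
ΔP = 11 − 9 = +2.

+2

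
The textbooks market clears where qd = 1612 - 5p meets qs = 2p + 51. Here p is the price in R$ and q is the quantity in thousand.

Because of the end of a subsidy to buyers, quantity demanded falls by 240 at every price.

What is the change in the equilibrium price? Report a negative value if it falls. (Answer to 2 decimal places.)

-34.29

Before the shock: 1612 - 5p = 2p + 51 ⇒ 1561 = 7p ⇒ p = 223, q = 497.
The new curves are qd = 1372 - 5p (demand) and qs = 2p + 51 (supply).
Clearing the new market: 1372 - 5p = 2p + 51, so p = 1321/7 ≈ 188.7143 and q = 2999/7 ≈ 428.4286.
Δp = 188.7143 − 223 = -34.29.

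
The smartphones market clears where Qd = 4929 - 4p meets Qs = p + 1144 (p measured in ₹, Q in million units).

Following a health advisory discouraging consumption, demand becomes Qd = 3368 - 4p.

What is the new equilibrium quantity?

1588.8

Original equilibrium: 4929 - 4p = p + 1144 gives 3785 = 5p, so p = 757 and Q = 1901.
The shock moves the curves to Qd = 3368 - 4p and Qs = p + 1144.
Equate the new curves: 3368 - 4p = p + 1144, giving 2224 = 5p, p = 444.8, Q = 1588.8.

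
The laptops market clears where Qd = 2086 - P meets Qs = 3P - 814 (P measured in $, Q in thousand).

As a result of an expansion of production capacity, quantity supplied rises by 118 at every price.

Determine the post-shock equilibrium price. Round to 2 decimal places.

Solve the original market: 2086 - P = 3P - 814, hence P = 725 and Q = 1361.
The new curves are Qd = 2086 - P (demand) and Qs = 3P - 696 (supply).
Clearing the new market: 2086 - P = 3P - 696, so P = 695.5 and Q = 1390.5.

695.50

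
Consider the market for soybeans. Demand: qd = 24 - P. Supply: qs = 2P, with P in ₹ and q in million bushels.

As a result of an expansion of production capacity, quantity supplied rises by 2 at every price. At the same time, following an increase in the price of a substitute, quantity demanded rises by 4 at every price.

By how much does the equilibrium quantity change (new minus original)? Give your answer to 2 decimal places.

+3.33

Solve the original market: 24 - P = 2P, hence P = 8 and q = 16.
After the shift, demand is qd = 28 - P and supply is qs = 2P + 2.
Equate the new curves: 28 - P = 2P + 2, giving 26 = 3P, P = 26/3 ≈ 8.6667, q = 58/3 ≈ 19.3333.
Δq = 19.3333 − 16 = +3.33.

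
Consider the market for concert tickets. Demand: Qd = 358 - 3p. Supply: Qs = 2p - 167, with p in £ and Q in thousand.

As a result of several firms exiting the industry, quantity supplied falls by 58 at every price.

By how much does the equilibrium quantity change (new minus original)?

-34.8

Solve the original market: 358 - 3p = 2p - 167, hence p = 105 and Q = 43.
The new curves are Qd = 358 - 3p (demand) and Qs = 2p - 225 (supply).
Setting them equal: 358 - 3p = 2p - 225 → 583 = 5p, so p = 116.6 and Q = 8.2.
ΔQ = 8.2 − 43 = -34.8.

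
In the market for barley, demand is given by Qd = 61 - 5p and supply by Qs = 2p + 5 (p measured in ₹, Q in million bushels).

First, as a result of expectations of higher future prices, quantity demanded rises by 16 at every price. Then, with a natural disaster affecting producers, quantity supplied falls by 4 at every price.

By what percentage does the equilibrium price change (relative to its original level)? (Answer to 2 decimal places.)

Solve the original market: 61 - 5p = 2p + 5, hence p = 8 and Q = 21.
After the shift, demand is Qd = 77 - 5p and supply is Qs = 2p + 1.
Equate the new curves: 77 - 5p = 2p + 1, giving 76 = 7p, p = 76/7 ≈ 10.8571, Q = 159/7 ≈ 22.7143.
%Δp = (10.8571 − 8) / 8 × 100 = +35.71%.

+35.71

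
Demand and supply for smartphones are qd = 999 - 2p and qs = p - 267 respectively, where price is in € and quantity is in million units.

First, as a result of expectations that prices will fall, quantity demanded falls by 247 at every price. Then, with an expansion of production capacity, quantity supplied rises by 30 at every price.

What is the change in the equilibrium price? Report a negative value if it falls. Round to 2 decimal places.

-92.33

Before the shock: 999 - 2p = p - 267 ⇒ 1266 = 3p ⇒ p = 422, q = 155.
The shock moves the curves to qd = 752 - 2p and qs = p - 237.
Clearing the new market: 752 - 2p = p - 237, so p = 989/3 ≈ 329.6667 and q = 278/3 ≈ 92.6667.
Δp = 329.6667 − 422 = -92.33.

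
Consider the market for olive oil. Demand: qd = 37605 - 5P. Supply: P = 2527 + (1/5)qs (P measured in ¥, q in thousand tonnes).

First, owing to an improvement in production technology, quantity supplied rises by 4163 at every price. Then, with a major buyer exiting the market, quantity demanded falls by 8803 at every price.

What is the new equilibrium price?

3727.4

Initially, 37605 - 5P = 5P - 12635, so 50240 = 10P and P = 5024, q = 12485.
The new curves are qd = 28802 - 5P (demand) and qs = 5P - 8472 (supply).
New equilibrium: 28802 - 5P = 5P - 8472 ⇒ 37274 = 10P ⇒ P = 3727.4, q = 10165.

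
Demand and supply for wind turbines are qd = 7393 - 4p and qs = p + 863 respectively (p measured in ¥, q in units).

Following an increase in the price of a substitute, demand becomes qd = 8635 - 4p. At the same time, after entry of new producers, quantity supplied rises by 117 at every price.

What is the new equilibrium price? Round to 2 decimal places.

1531.00

Solve the original market: 7393 - 4p = p + 863, hence p = 1306 and q = 2169.
The new curves are qd = 8635 - 4p (demand) and qs = p + 980 (supply).
New equilibrium: 8635 - 4p = p + 980 ⇒ 7655 = 5p ⇒ p = 1531, q = 2511.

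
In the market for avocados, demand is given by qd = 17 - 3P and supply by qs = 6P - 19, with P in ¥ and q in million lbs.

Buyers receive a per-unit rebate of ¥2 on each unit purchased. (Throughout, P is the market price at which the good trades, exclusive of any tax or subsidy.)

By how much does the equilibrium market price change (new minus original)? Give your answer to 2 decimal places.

+0.67

Original equilibrium: 17 - 3P = 6P - 19 gives 36 = 9P, so P = 4 and q = 5.
Since buyers' out-of-pocket price is the market price minus the rebate, the effective demand curve becomes qd = 23 - 3P.
Setting them equal: 23 - 3P = 6P - 19 → 42 = 9P, so P = 14/3 ≈ 4.6667 and q = 9.
ΔP = 4.6667 − 4 = +0.67.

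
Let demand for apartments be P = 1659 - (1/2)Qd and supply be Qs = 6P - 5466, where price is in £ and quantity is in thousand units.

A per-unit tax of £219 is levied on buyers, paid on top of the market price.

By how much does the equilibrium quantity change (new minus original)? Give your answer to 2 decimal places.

Original equilibrium: 3318 - 2P = 6P - 5466 gives 8784 = 8P, so P = 1098 and Q = 1122.
Since buyers pay the price plus the tax, the effective demand curve becomes Qd = 2880 - 2P.
Setting them equal: 2880 - 2P = 6P - 5466 → 8346 = 8P, so P = 1043.25 and Q = 793.5.
ΔQ = 793.5 − 1122 = -328.50.

-328.50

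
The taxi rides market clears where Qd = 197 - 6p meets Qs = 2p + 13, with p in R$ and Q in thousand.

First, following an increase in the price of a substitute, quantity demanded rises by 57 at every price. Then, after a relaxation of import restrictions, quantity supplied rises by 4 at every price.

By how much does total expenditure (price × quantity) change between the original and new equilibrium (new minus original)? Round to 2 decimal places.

+901.91

Original equilibrium: 197 - 6p = 2p + 13 gives 184 = 8p, so p = 23 and Q = 59.
After the shift, demand is Qd = 254 - 6p and supply is Qs = 2p + 17.
New equilibrium: 254 - 6p = 2p + 17 ⇒ 237 = 8p ⇒ p = 29.625, Q = 76.25.
Expenditure moves from 23×59 = 1357 to 29.625×76.25 = 2258.90625; change = +901.91.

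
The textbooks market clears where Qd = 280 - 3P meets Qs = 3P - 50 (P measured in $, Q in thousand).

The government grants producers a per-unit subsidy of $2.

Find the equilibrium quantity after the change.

Original equilibrium: 280 - 3P = 3P - 50 gives 330 = 6P, so P = 55 and Q = 115.
Since sellers receive the price plus the subsidy, the effective supply curve becomes Qs = 3P - 44.
New equilibrium: 280 - 3P = 3P - 44 ⇒ 324 = 6P ⇒ P = 54, Q = 118.

118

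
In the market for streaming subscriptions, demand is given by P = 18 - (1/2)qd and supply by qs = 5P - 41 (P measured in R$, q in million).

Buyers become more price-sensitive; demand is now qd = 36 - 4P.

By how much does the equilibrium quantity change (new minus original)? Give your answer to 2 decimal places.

Solve the original market: 36 - 2P = 5P - 41, hence P = 11 and q = 14.
The shock moves the curves to qd = 36 - 4P and qs = 5P - 41.
Setting them equal: 36 - 4P = 5P - 41 → 77 = 9P, so P = 77/9 ≈ 8.5556 and q = 16/9 ≈ 1.7778.
Δq = 1.7778 − 14 = -12.22.

-12.22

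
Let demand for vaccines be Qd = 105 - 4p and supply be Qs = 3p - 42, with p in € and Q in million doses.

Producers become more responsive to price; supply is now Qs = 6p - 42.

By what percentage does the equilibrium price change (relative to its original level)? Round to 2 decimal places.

-30.00

Solve the original market: 105 - 4p = 3p - 42, hence p = 21 and Q = 21.
The new curves are Qd = 105 - 4p (demand) and Qs = 6p - 42 (supply).
Setting them equal: 105 - 4p = 6p - 42 → 147 = 10p, so p = 14.7 and Q = 46.2.
%Δp = (14.7 − 21) / 21 × 100 = -30.00%.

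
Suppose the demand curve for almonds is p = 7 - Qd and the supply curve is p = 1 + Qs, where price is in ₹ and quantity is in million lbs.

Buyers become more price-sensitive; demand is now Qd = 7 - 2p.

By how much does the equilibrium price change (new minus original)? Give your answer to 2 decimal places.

Before the shock: 7 - p = p - 1 ⇒ 8 = 2p ⇒ p = 4, Q = 3.
With the change applied: demand Qd = 7 - 2p, supply Qs = p - 1.
Equate the new curves: 7 - 2p = p - 1, giving 8 = 3p, p = 8/3 ≈ 2.6667, Q = 5/3 ≈ 1.6667.
Δp = 2.6667 − 4 = -1.33.

-1.33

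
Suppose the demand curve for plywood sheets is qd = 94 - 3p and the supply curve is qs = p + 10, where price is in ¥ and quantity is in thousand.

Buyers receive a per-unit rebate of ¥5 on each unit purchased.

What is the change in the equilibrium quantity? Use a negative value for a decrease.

+3.75

Initially, 94 - 3p = p + 10, so 84 = 4p and p = 21, q = 31.
Since buyers' out-of-pocket price is the market price minus the rebate, the effective demand curve becomes qd = 109 - 3p.
Equate the new curves: 109 - 3p = p + 10, giving 99 = 4p, p = 24.75, q = 34.75.
Δq = 34.75 − 31 = +3.75.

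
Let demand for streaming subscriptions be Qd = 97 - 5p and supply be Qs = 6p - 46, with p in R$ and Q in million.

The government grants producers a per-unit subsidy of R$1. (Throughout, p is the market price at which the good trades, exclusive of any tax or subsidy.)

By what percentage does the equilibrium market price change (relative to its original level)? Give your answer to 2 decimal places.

Solve the original market: 97 - 5p = 6p - 46, hence p = 13 and Q = 32.
Since sellers receive the price plus the subsidy, the effective supply curve becomes Qs = 6p - 40.
New equilibrium: 97 - 5p = 6p - 40 ⇒ 137 = 11p ⇒ p = 137/11 ≈ 12.4545, Q = 382/11 ≈ 34.7273.
%Δp = (12.4545 − 13) / 13 × 100 = -4.20%.

-4.20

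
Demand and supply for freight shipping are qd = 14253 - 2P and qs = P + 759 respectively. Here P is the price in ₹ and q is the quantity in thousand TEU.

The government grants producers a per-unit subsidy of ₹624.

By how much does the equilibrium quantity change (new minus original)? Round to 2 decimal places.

+416.00

Original equilibrium: 14253 - 2P = P + 759 gives 13494 = 3P, so P = 4498 and q = 5257.
Since sellers receive the price plus the subsidy, the effective supply curve becomes qs = P + 1383.
New equilibrium: 14253 - 2P = P + 1383 ⇒ 12870 = 3P ⇒ P = 4290, q = 5673.
Δq = 5673 − 5257 = +416.00.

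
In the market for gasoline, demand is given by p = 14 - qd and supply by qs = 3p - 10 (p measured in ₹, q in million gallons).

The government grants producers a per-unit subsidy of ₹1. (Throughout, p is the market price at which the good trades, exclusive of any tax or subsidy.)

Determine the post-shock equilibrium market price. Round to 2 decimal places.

Before the shock: 14 - p = 3p - 10 ⇒ 24 = 4p ⇒ p = 6, q = 8.
Since sellers receive the price plus the subsidy, the effective supply curve becomes qs = 3p - 7.
Equate the new curves: 14 - p = 3p - 7, giving 21 = 4p, p = 5.25, q = 8.75.

5.25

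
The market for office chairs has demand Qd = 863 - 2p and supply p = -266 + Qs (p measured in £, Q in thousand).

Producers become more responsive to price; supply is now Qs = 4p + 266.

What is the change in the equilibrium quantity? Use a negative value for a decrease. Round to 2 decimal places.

+199.00

Initially, 863 - 2p = p + 266, so 597 = 3p and p = 199, Q = 465.
After the shift, demand is Qd = 863 - 2p and supply is Qs = 4p + 266.
Clearing the new market: 863 - 2p = 4p + 266, so p = 99.5 and Q = 664.
ΔQ = 664 − 465 = +199.00.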